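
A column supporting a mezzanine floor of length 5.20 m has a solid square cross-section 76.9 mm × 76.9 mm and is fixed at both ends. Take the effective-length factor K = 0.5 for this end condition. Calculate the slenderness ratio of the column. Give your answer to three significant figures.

I = a⁴/12 = 76.9⁴/12 = 2.914×10^6 mm⁴
A = 5.914×10^3 mm²;  r_min = √(I/A) = √(2.914×10^6/5.914×10^3) = 22.20 mm
L_e = K·L = 0.5 × 5.20 m = 2.600 m = 2600.0 mm
λ = L_e / r_min = 2600.0 / 22.20 = 117

λ ≈ 117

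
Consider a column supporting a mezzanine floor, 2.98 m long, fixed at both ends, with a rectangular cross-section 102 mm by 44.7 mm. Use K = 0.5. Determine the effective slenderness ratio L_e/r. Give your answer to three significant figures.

λ ≈ 115

For a rectangle r_min = b/√12 = 44.7/√12 = 12.90 mm
L_e = K·L = 0.5 × 2.98 m = 1.490 m = 1490.0 mm
λ = L_e / r_min = 1490.0 / 12.90 = 115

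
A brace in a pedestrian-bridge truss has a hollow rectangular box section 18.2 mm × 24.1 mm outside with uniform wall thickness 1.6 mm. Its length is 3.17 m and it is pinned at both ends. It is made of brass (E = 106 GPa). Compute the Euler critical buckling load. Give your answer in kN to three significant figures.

P_cr ≈ 0.649 kN

Inner dimensions: h_i = 24.1 − 2×1.6 = 20.90 mm, b_i = 18.2 − 2×1.6 = 15.00 mm
Weak-axis I_min = (h_o·b_o³ − h_i·b_i³)/12 with b_o = 18.2, b_i = 15.00 mm (shorter outer/inner sides).
I_min = (24.1×18.2³ − 20.90×15.00³)/12 = 6.229×10^3 mm⁴
I = 6.229×10^3 mm⁴ = 6.229×10^-9 m⁴
Effective length L_e = K·L = 1 × 3.17 = 3.170 m
P_cr = π²EI / L_e² = π² × 106×10⁹ × 6.229×10^-9 / 3.170² = 648.5 N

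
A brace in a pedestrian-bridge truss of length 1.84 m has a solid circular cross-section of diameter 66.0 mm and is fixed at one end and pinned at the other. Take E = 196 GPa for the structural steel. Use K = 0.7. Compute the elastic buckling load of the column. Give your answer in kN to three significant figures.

P_cr ≈ 1090 kN

I = πd⁴/64 = π×66.0⁴/64 = 9.314×10^5 mm⁴
I = 9.314×10^5 mm⁴ = 9.314×10^-7 m⁴
Effective length L_e = K·L = 0.7 × 1.84 = 1.288 m
P_cr = π²EI / L_e² = π² × 196×10⁹ × 9.314×10^-7 / 1.288² = 1.086×10^6 N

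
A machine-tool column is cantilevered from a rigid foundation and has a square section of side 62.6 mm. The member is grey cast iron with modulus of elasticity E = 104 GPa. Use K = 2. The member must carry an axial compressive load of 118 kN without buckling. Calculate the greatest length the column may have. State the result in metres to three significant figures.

I = a⁴/12 = 62.6⁴/12 = 1.280×10^6 mm⁴
I = 1.280×10^-6 m⁴
At the buckling limit P_cr = P = 1.180×10^5 N
From P_cr = π²EI/(K·L)²:  L = (1/K)·√(π²EI/P_cr) = (1/2)·√(π²×1.04×10^11×1.280×10^-6/1.180×10^5)
L = 1.67 m

L_max ≈ 1.67 m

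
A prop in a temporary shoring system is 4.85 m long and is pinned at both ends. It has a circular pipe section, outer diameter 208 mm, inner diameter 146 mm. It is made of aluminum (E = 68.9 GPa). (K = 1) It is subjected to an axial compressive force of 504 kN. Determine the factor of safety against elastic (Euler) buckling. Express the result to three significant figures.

d_o = 208 mm, d_i = 146 mm
I = π(d_o⁴ − d_i⁴)/64 = π(208⁴ − 146.0⁴)/64 = 6.958×10^7 mm⁴
I = 6.958×10^7 mm⁴ = 6.958×10^-5 m⁴
Effective length L_e = K·L = 1 × 4.85 = 4.850 m
P_cr = π²EI / L_e² = π² × 68.9×10⁹ × 6.958×10^-5 / 4.850² = 2.011×10^6 N
Factor of safety n = P_cr / P = 2011.4 / 504 = 3.99

n ≈ 3.99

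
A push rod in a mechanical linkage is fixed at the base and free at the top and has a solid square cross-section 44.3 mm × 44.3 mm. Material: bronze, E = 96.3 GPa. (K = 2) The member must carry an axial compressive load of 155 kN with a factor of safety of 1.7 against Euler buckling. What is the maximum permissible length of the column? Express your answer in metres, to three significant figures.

I = a⁴/12 = 44.3⁴/12 = 3.209×10^5 mm⁴
I = 3.209×10^-7 m⁴
Required critical load P_cr = n·P = 1.7 × 155 = 263.5 kN = 2.635×10^5 N
From P_cr = π²EI/(K·L)²:  L = (1/K)·√(π²EI/P_cr) = (1/2)·√(π²×9.63×10^10×3.209×10^-7/2.635×10^5)
L = 0.538 m

L_max ≈ 0.538 m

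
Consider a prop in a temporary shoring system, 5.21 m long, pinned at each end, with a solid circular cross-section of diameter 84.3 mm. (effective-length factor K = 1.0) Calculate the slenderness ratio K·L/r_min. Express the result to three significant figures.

λ ≈ 247

For a solid circle r = d/4 = 84.3/4 = 21.08 mm
L_e = K·L = 1 × 5.21 m = 5.210 m = 5210.0 mm
λ = L_e / r_min = 5210.0 / 21.08 = 247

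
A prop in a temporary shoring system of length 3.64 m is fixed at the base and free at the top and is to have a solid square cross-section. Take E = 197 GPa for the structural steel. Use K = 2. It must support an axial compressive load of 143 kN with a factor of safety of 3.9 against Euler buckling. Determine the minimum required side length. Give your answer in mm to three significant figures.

a ≈ 116 mm

Required P_cr = n·P = 3.9 × 143 = 557.7 kN
L_e = K·L = 2 × 3.64 = 7.280 m
Required I = P_cr·L_e²/(π²E) = 5.577×10^5 × 7.280² / (π² × 1.97×10^11) = 1.520×10^-5 m⁴
I_req = 1.520×10^7 mm⁴
Solid square: I = a⁴/12  ⇒  a = (12I)^(1/4) = (12×1.520×10^7)^(1/4) = 116 mm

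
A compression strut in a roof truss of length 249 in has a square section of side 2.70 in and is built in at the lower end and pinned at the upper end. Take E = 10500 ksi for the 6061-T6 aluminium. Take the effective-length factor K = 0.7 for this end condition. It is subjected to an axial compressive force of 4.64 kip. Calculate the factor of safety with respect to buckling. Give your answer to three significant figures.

I = a⁴/12 = 2.70⁴/12 = 4.429 in⁴
Effective length L_e = K·L = 0.7 × 249 = 174.3 in
P_cr = π²EI / L_e² = π² × 10500×10³ × 4.429 / 174.3² = 1.511×10^4 lb
Factor of safety n = P_cr / P = 15.107 / 4.64 = 3.26

n ≈ 3.26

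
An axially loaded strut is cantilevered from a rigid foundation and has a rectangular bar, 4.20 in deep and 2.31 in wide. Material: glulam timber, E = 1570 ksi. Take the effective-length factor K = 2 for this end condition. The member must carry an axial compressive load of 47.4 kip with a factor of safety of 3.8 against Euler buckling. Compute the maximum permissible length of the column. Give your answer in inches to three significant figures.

L_max ≈ 9.63 in

Buckling occurs about the weak axis: I_min = h·b³/12 with b = 2.31 in (the shorter side).
I_min = 4.20×2.31³/12 = 4.314 in⁴
Required critical load P_cr = n·P = 3.8 × 47.4 = 180.1 kip = 1.801×10^5 lb
From P_cr = π²EI/(K·L)²:  L = (1/K)·√(π²EI/P_cr) = (1/2)·√(π²×1.57×10^6×4.314/1.801×10^5)
L = 9.63 in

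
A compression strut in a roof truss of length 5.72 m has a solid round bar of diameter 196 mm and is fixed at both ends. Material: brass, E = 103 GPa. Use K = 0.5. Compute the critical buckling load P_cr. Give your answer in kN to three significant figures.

I = πd⁴/64 = π×196⁴/64 = 7.244×10^7 mm⁴
I = 7.244×10^7 mm⁴ = 7.244×10^-5 m⁴
Effective length L_e = K·L = 0.5 × 5.72 = 2.860 m
P_cr = π²EI / L_e² = π² × 103×10⁹ × 7.244×10^-5 / 2.860² = 9.003×10^6 N

P_cr ≈ 9000 kN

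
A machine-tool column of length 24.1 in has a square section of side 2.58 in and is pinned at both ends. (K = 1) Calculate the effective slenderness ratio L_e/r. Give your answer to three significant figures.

For a square r = a/√12 = 2.58/√12 = 0.7448 in
L_e = K·L = 1 × 24.1 = 24.10 in
λ = L_e / r_min = 24.100 / 0.7448 = 32.4

λ ≈ 32.4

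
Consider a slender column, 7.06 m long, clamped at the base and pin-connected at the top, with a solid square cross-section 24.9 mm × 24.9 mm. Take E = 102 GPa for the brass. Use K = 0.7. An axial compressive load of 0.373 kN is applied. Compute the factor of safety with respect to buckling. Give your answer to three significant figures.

I = a⁴/12 = 24.9⁴/12 = 3.203×10^4 mm⁴
I = 3.203×10^4 mm⁴ = 3.203×10^-8 m⁴
Effective length L_e = K·L = 0.7 × 7.06 = 4.942 m
P_cr = π²EI / L_e² = π² × 102×10⁹ × 3.203×10^-8 / 4.942² = 1.320×10^3 N
Factor of safety n = P_cr / P = 1.3204 / 0.373 = 3.54

n ≈ 3.54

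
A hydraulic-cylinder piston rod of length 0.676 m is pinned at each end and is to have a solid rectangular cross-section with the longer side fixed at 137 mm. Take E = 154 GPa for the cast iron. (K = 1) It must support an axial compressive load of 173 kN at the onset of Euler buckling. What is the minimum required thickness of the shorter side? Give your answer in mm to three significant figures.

b ≈ 16.6 mm

L_e = K·L = 1 × 0.676 = 0.6760 m
Required I = P_cr·L_e²/(π²E) = 1.730×10^5 × 0.6760² / (π² × 1.54×10^11) = 5.201×10^-8 m⁴
I_req = 5.201×10^4 mm⁴
Rectangle, weak axis: I_min = h·b³/12 with h = 137 mm fixed  ⇒  b = (12I/h)^(1/3) = 16.6 mm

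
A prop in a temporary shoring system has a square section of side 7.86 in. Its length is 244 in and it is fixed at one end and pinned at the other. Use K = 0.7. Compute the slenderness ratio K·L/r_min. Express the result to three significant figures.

For a square r = a/√12 = 7.86/√12 = 2.269 in
L_e = K·L = 0.7 × 244 = 170.8 in
λ = L_e / r_min = 170.80 / 2.269 = 75.3

λ ≈ 75.3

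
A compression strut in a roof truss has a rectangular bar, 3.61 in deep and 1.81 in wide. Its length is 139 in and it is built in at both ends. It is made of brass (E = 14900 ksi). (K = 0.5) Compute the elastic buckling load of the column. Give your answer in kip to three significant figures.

Buckling occurs about the weak axis: I_min = h·b³/12 with b = 1.81 in (the shorter side).
I_min = 3.61×1.81³/12 = 1.784 in⁴
Effective length L_e = K·L = 0.5 × 139 = 69.50 in
P_cr = π²EI / L_e² = π² × 14900×10³ × 1.784 / 69.50² = 5.431×10^4 lb

P_cr ≈ 54.3 kip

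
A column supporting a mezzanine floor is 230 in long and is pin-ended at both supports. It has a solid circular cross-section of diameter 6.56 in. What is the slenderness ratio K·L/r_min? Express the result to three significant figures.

For a solid circle r = d/4 = 6.56/4 = 1.640 in
L_e = K·L = 1 × 230 = 230.0 in
λ = L_e / r_min = 230.00 / 1.640 = 140

λ ≈ 140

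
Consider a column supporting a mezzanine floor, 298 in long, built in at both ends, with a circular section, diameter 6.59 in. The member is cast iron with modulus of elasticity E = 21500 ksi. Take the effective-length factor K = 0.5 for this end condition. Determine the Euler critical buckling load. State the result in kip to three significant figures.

I = πd⁴/64 = π×6.59⁴/64 = 92.58 in⁴
Effective length L_e = K·L = 0.5 × 298 = 149.0 in
P_cr = π²EI / L_e² = π² × 21500×10³ × 92.58 / 149.0² = 8.849×10^5 lb

P_cr ≈ 885 kip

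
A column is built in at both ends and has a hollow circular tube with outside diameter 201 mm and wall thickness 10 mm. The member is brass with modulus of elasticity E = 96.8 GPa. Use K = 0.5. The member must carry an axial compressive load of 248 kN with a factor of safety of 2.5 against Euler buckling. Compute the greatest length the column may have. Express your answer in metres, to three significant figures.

L_max ≈ 13.0 m

Inner diameter d_i = 201 − 2×10 = 181.0 mm
I = π(d_o⁴ − d_i⁴)/64 = π(201⁴ − 181.0⁴)/64 = 2.744×10^7 mm⁴
I = 2.744×10^-5 m⁴
Required critical load P_cr = n·P = 2.5 × 248 = 620.0 kN = 6.200×10^5 N
From P_cr = π²EI/(K·L)²:  L = (1/K)·√(π²EI/P_cr) = (1/0.5)·√(π²×9.68×10^10×2.744×10^-5/6.200×10^5)
L = 13.0 m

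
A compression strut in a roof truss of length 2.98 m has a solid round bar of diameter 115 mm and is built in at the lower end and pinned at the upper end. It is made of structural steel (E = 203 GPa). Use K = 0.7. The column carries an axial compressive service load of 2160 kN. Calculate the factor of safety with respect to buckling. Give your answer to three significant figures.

I = πd⁴/64 = π×115⁴/64 = 8.585×10^6 mm⁴
I = 8.585×10^6 mm⁴ = 8.585×10^-6 m⁴
Effective length L_e = K·L = 0.7 × 2.98 = 2.086 m
P_cr = π²EI / L_e² = π² × 203×10⁹ × 8.585×10^-6 / 2.086² = 3.953×10^6 N
Factor of safety n = P_cr / P = 3953.0 / 2160 = 1.83

n ≈ 1.83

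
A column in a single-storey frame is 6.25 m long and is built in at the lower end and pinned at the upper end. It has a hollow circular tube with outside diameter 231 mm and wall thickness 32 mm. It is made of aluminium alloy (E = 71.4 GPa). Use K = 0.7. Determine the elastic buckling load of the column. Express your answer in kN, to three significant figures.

Inner diameter d_i = 231 − 2×32 = 167.0 mm
I = π(d_o⁴ − d_i⁴)/64 = π(231⁴ − 167.0⁴)/64 = 1.016×10^8 mm⁴
I = 1.016×10^8 mm⁴ = 1.016×10^-4 m⁴
Effective length L_e = K·L = 0.7 × 6.25 = 4.375 m
P_cr = π²EI / L_e² = π² × 71.4×10⁹ × 1.016×10^-4 / 4.375² = 3.740×10^6 N

P_cr ≈ 3740 kN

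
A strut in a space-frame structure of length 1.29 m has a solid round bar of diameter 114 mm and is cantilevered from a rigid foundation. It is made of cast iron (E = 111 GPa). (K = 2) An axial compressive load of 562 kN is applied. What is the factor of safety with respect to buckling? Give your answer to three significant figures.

I = πd⁴/64 = π×114⁴/64 = 8.291×10^6 mm⁴
I = 8.291×10^6 mm⁴ = 8.291×10^-6 m⁴
Effective length L_e = K·L = 2 × 1.29 = 2.580 m
P_cr = π²EI / L_e² = π² × 111×10⁹ × 8.291×10^-6 / 2.580² = 1.364×10^6 N
Factor of safety n = P_cr / P = 1364.5 / 562 = 2.43

n ≈ 2.43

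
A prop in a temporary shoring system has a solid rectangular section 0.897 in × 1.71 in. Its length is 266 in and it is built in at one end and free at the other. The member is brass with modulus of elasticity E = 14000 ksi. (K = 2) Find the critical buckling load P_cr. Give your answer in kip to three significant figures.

Buckling occurs about the weak axis: I_min = h·b³/12 with b = 0.897 in (the shorter side).
I_min = 1.71×0.897³/12 = 0.1028 in⁴
Effective length L_e = K·L = 2 × 266 = 532.0 in
P_cr = π²EI / L_e² = π² × 14000×10³ × 0.1028 / 532.0² = 50.21 lb

P_cr ≈ 0.0502 kip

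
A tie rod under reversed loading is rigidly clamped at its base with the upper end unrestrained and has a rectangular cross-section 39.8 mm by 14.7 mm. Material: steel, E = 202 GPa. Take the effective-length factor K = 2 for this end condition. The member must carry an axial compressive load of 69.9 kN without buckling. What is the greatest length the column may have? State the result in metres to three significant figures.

Buckling occurs about the weak axis: I_min = h·b³/12 with b = 14.7 mm (the shorter side).
I_min = 39.8×14.7³/12 = 1.054×10^4 mm⁴
I = 1.054×10^-8 m⁴
At the buckling limit P_cr = P = 6.990×10^4 N
From P_cr = π²EI/(K·L)²:  L = (1/K)·√(π²EI/P_cr) = (1/2)·√(π²×2.02×10^11×1.054×10^-8/6.990×10^4)
L = 0.274 m

L_max ≈ 0.274 m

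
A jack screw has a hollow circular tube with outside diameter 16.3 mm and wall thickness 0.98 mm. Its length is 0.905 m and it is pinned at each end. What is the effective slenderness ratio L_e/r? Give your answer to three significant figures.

λ ≈ 167

Inner diameter d_i = 16.3 − 2×0.98 = 14.34 mm
I = π(d_o⁴ − d_i⁴)/64 = π(16.3⁴ − 14.34⁴)/64 = 1.389×10^3 mm⁴
A = 47.17 mm²;  r_min = √(I/A) = √(1.389×10^3/47.17) = 5.428 mm
L_e = K·L = 1 × 0.905 m = 0.9050 m = 905.00 mm
λ = L_e / r_min = 905.00 / 5.428 = 167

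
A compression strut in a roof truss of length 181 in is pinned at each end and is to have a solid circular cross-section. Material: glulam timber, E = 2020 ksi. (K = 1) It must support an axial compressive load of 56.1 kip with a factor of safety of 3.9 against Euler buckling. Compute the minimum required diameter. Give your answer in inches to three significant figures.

Required P_cr = n·P = 3.9 × 56.1 = 218.8 kip
L_e = K·L = 1 × 181 = 181.0 in
Required I = P_cr·L_e²/(π²E) = 2.188×10^5 × 181.0² / (π² × 2.02×10^6) = 359.5 in⁴
Solid circle: I = πd⁴/64  ⇒  d = (64I/π)^(1/4) = (64×359.5/π)^(1/4) = 9.25 in

d ≈ 9.25 in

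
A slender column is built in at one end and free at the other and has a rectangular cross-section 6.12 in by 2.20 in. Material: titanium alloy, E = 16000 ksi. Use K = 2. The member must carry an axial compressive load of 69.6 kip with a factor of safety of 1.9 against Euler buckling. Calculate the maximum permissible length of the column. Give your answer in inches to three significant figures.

L_max ≈ 40.3 in

Buckling occurs about the weak axis: I_min = h·b³/12 with b = 2.20 in (the shorter side).
I_min = 6.12×2.20³/12 = 5.430 in⁴
Required critical load P_cr = n·P = 1.9 × 69.6 = 132.2 kip = 1.322×10^5 lb
From P_cr = π²EI/(K·L)²:  L = (1/K)·√(π²EI/P_cr) = (1/2)·√(π²×1.60×10^7×5.430/1.322×10^5)
L = 40.3 in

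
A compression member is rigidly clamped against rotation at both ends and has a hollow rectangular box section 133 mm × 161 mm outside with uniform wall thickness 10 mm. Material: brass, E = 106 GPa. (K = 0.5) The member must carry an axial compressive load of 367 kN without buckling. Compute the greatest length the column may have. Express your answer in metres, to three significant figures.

L_max ≈ 12.9 m

Inner dimensions: h_i = 161 − 2×10 = 141.0 mm, b_i = 133 − 2×10 = 113.0 mm
Weak-axis I_min = (h_o·b_o³ − h_i·b_i³)/12 with b_o = 133, b_i = 113.0 mm (shorter outer/inner sides).
I_min = (161×133³ − 141.0×113.0³)/12 = 1.461×10^7 mm⁴
I = 1.461×10^-5 m⁴
At the buckling limit P_cr = P = 3.670×10^5 N
From P_cr = π²EI/(K·L)²:  L = (1/K)·√(π²EI/P_cr) = (1/0.5)·√(π²×1.06×10^11×1.461×10^-5/3.670×10^5)
L = 12.9 m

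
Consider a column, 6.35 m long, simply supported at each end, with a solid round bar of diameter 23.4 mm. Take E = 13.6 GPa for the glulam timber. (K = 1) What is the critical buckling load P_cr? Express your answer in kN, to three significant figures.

P_cr ≈ 0.0490 kN

I = πd⁴/64 = π×23.4⁴/64 = 1.472×10^4 mm⁴
I = 1.472×10^4 mm⁴ = 1.472×10^-8 m⁴
Effective length L_e = K·L = 1 × 6.35 = 6.350 m
P_cr = π²EI / L_e² = π² × 13.6×10⁹ × 1.472×10^-8 / 6.350² = 48.99 N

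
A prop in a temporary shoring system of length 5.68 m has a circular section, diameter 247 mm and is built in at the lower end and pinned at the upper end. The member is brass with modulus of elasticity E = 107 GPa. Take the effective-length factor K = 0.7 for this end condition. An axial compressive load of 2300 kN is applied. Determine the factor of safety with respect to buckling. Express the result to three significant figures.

I = πd⁴/64 = π×247⁴/64 = 1.827×10^8 mm⁴
I = 1.827×10^8 mm⁴ = 1.827×10^-4 m⁴
Effective length L_e = K·L = 0.7 × 5.68 = 3.976 m
P_cr = π²EI / L_e² = π² × 107×10⁹ × 1.827×10^-4 / 3.976² = 1.221×10^7 N
Factor of safety n = P_cr / P = 12205 / 2300 = 5.31

n ≈ 5.31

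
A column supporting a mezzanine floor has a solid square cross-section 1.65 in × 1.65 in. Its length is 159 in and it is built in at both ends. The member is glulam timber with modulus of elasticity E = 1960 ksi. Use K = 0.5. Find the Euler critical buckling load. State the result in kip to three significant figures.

I = a⁴/12 = 1.65⁴/12 = 0.6177 in⁴
Effective length L_e = K·L = 0.5 × 159 = 79.50 in
P_cr = π²EI / L_e² = π² × 1960×10³ × 0.6177 / 79.50² = 1.890×10^3 lb

P_cr ≈ 1.89 kip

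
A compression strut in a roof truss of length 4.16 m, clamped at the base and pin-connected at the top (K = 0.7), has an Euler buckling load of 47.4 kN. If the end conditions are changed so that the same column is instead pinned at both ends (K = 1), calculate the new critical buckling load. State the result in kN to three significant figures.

P_cr ≈ 23.2 kN

P_cr ∝ 1/K², so P_cr,new = P_cr,old × (K_old/K_new)² = 47.4 × (0.7/1)²
= 47.4 × 0.4900 = 23.2 kN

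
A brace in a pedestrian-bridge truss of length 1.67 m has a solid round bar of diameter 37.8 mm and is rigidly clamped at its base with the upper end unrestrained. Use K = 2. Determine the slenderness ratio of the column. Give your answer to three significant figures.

For a solid circle r = d/4 = 37.8/4 = 9.450 mm
L_e = K·L = 2 × 1.67 m = 3.340 m = 3340.0 mm
λ = L_e / r_min = 3340.0 / 9.450 = 353

λ ≈ 353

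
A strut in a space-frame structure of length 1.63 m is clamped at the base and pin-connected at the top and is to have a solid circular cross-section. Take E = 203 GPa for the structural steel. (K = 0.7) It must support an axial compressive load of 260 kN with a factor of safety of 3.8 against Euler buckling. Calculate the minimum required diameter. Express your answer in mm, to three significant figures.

d ≈ 60.1 mm

Required P_cr = n·P = 3.8 × 260 = 988.0 kN
L_e = K·L = 0.7 × 1.63 = 1.141 m
Required I = P_cr·L_e²/(π²E) = 9.880×10^5 × 1.141² / (π² × 2.03×10^11) = 6.420×10^-7 m⁴
I_req = 6.420×10^5 mm⁴
Solid circle: I = πd⁴/64  ⇒  d = (64I/π)^(1/4) = (64×6.420×10^5/π)^(1/4) = 60.1 mm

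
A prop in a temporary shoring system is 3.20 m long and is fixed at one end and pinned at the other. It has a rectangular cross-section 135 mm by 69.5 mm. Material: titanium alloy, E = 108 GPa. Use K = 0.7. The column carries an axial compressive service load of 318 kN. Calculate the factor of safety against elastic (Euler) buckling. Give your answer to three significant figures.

Buckling occurs about the weak axis: I_min = h·b³/12 with b = 69.5 mm (the shorter side).
I_min = 135×69.5³/12 = 3.777×10^6 mm⁴
I = 3.777×10^6 mm⁴ = 3.777×10^-6 m⁴
Effective length L_e = K·L = 0.7 × 3.20 = 2.240 m
P_cr = π²EI / L_e² = π² × 108×10⁹ × 3.777×10^-6 / 2.240² = 8.023×10^5 N
Factor of safety n = P_cr / P = 802.30 / 318 = 2.52

n ≈ 2.52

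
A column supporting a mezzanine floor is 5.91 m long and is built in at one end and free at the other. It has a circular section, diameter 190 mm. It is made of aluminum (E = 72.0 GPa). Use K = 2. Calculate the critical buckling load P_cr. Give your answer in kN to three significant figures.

P_cr ≈ 325 kN

I = πd⁴/64 = π×190⁴/64 = 6.397×10^7 mm⁴
I = 6.397×10^7 mm⁴ = 6.397×10^-5 m⁴
Effective length L_e = K·L = 2 × 5.91 = 11.82 m
P_cr = π²EI / L_e² = π² × 72.0×10⁹ × 6.397×10^-5 / 11.82² = 3.254×10^5 N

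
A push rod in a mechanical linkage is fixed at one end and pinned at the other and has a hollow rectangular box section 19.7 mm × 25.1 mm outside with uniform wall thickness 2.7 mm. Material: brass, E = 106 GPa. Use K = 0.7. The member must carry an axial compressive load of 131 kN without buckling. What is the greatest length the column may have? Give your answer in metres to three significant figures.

L_max ≈ 0.427 m

Inner dimensions: h_i = 25.1 − 2×2.7 = 19.70 mm, b_i = 19.7 − 2×2.7 = 14.30 mm
Weak-axis I_min = (h_o·b_o³ − h_i·b_i³)/12 with b_o = 19.7, b_i = 14.30 mm (shorter outer/inner sides).
I_min = (25.1×19.7³ − 19.70×14.30³)/12 = 1.119×10^4 mm⁴
I = 1.119×10^-8 m⁴
At the buckling limit P_cr = P = 1.310×10^5 N
From P_cr = π²EI/(K·L)²:  L = (1/K)·√(π²EI/P_cr) = (1/0.7)·√(π²×1.06×10^11×1.119×10^-8/1.310×10^5)
L = 0.427 m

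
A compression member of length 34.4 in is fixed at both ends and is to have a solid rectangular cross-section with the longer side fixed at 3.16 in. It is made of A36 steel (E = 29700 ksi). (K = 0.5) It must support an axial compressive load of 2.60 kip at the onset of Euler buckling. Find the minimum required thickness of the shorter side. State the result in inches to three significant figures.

b ≈ 0.215 in

L_e = K·L = 0.5 × 34.4 = 17.20 in
Required I = P_cr·L_e²/(π²E) = 2.600×10^3 × 17.20² / (π² × 2.97×10^7) = 2.624×10^-3 in⁴
Rectangle, weak axis: I_min = h·b³/12 with h = 3.16 in fixed  ⇒  b = (12I/h)^(1/3) = 0.215 in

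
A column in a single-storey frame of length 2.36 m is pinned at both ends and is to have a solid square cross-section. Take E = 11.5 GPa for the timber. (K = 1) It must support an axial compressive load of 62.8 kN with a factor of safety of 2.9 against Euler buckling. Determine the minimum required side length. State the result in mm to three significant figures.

a ≈ 102 mm

Required P_cr = n·P = 2.9 × 62.8 = 182.1 kN
L_e = K·L = 1 × 2.36 = 2.360 m
Required I = P_cr·L_e²/(π²E) = 1.821×10^5 × 2.360² / (π² × 1.15×10^10) = 8.937×10^-6 m⁴
I_req = 8.937×10^6 mm⁴
Solid square: I = a⁴/12  ⇒  a = (12I)^(1/4) = (12×8.937×10^6)^(1/4) = 102 mm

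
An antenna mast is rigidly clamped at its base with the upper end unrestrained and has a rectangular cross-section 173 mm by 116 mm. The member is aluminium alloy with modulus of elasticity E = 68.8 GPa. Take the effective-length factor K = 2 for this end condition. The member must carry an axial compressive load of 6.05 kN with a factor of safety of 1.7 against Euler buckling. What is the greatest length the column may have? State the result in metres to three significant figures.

L_max ≈ 19.3 m

Buckling occurs about the weak axis: I_min = h·b³/12 with b = 116 mm (the shorter side).
I_min = 173×116³/12 = 2.250×10^7 mm⁴
I = 2.250×10^-5 m⁴
Required critical load P_cr = n·P = 1.7 × 6.05 = 10.28 kN = 1.028×10^4 N
From P_cr = π²EI/(K·L)²:  L = (1/K)·√(π²EI/P_cr) = (1/2)·√(π²×6.88×10^10×2.250×10^-5/1.028×10^4)
L = 19.3 m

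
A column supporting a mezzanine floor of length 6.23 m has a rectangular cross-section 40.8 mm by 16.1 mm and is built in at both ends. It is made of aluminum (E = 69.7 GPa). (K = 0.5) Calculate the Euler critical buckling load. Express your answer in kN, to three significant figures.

Buckling occurs about the weak axis: I_min = h·b³/12 with b = 16.1 mm (the shorter side).
I_min = 40.8×16.1³/12 = 1.419×10^4 mm⁴
I = 1.419×10^4 mm⁴ = 1.419×10^-8 m⁴
Effective length L_e = K·L = 0.5 × 6.23 = 3.115 m
P_cr = π²EI / L_e² = π² × 69.7×10⁹ × 1.419×10^-8 / 3.115² = 1.006×10^3 N

P_cr ≈ 1.01 kN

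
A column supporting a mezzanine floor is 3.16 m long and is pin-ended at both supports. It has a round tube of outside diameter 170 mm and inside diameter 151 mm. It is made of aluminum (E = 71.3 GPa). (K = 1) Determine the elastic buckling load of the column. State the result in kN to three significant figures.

d_o = 170 mm, d_i = 151 mm
I = π(d_o⁴ − d_i⁴)/64 = π(170⁴ − 151.0⁴)/64 = 1.548×10^7 mm⁴
I = 1.548×10^7 mm⁴ = 1.548×10^-5 m⁴
Effective length L_e = K·L = 1 × 3.16 = 3.160 m
P_cr = π²EI / L_e² = π² × 71.3×10⁹ × 1.548×10^-5 / 3.160² = 1.091×10^6 N

P_cr ≈ 1090 kN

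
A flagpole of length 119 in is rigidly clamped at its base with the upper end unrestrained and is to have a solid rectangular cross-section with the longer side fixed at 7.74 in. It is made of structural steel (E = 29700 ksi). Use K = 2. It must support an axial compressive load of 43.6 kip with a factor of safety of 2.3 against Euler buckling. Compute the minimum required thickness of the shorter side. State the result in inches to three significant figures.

b ≈ 3.11 in

Required P_cr = n·P = 2.3 × 43.6 = 100.3 kip
L_e = K·L = 2 × 119 = 238.0 in
Required I = P_cr·L_e²/(π²E) = 1.003×10^5 × 238.0² / (π² × 2.97×10^7) = 19.38 in⁴
Rectangle, weak axis: I_min = h·b³/12 with h = 7.74 in fixed  ⇒  b = (12I/h)^(1/3) = 3.11 in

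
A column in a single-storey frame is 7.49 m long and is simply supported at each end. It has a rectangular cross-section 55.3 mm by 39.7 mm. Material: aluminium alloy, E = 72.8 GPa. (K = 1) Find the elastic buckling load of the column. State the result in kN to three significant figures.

Buckling occurs about the weak axis: I_min = h·b³/12 with b = 39.7 mm (the shorter side).
I_min = 55.3×39.7³/12 = 2.883×10^5 mm⁴
I = 2.883×10^5 mm⁴ = 2.883×10^-7 m⁴
Effective length L_e = K·L = 1 × 7.49 = 7.490 m
P_cr = π²EI / L_e² = π² × 72.8×10⁹ × 2.883×10^-7 / 7.490² = 3.693×10^3 N

P_cr ≈ 3.69 kN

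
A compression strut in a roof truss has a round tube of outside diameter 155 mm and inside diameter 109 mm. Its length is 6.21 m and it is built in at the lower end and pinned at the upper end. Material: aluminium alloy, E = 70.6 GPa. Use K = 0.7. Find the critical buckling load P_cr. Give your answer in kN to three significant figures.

d_o = 155 mm, d_i = 109 mm
I = π(d_o⁴ − d_i⁴)/64 = π(155⁴ − 109.0⁴)/64 = 2.140×10^7 mm⁴
I = 2.140×10^7 mm⁴ = 2.140×10^-5 m⁴
Effective length L_e = K·L = 0.7 × 6.21 = 4.347 m
P_cr = π²EI / L_e² = π² × 70.6×10⁹ × 2.140×10^-5 / 4.347² = 7.893×10^5 N

P_cr ≈ 789 kN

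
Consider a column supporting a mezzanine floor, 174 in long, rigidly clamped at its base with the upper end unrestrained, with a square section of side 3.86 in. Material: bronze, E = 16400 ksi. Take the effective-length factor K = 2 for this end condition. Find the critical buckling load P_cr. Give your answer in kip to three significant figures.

P_cr ≈ 24.7 kip

I = a⁴/12 = 3.86⁴/12 = 18.50 in⁴
Effective length L_e = K·L = 2 × 174 = 348.0 in
P_cr = π²EI / L_e² = π² × 16400×10³ × 18.50 / 348.0² = 2.473×10^4 lb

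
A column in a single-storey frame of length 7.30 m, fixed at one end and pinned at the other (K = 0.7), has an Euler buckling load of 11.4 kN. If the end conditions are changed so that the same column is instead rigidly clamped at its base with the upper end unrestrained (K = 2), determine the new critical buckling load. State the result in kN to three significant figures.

P_cr ∝ 1/K², so P_cr,new = P_cr,old × (K_old/K_new)² = 11.4 × (0.7/2)²
= 11.4 × 0.1225 = 1.40 kN

P_cr ≈ 1.40 kN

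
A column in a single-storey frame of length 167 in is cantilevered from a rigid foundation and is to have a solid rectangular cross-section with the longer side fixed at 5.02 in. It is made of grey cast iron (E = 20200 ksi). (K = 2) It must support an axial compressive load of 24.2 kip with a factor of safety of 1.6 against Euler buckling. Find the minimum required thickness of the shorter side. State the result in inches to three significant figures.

b ≈ 3.73 in

Required P_cr = n·P = 1.6 × 24.2 = 38.72 kip
L_e = K·L = 2 × 167 = 334.0 in
Required I = P_cr·L_e²/(π²E) = 3.872×10^4 × 334.0² / (π² × 2.02×10^7) = 21.67 in⁴
Rectangle, weak axis: I_min = h·b³/12 with h = 5.02 in fixed  ⇒  b = (12I/h)^(1/3) = 3.73 in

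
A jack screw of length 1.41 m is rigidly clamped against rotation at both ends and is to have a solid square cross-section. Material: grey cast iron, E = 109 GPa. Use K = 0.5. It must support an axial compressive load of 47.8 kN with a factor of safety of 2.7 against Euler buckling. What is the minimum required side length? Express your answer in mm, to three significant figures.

a ≈ 29.1 mm

Required P_cr = n·P = 2.7 × 47.8 = 129.1 kN
L_e = K·L = 0.5 × 1.41 = 0.7050 m
Required I = P_cr·L_e²/(π²E) = 1.291×10^5 × 0.7050² / (π² × 1.09×10^11) = 5.963×10^-8 m⁴
I_req = 5.963×10^4 mm⁴
Solid square: I = a⁴/12  ⇒  a = (12I)^(1/4) = (12×5.963×10^4)^(1/4) = 29.1 mm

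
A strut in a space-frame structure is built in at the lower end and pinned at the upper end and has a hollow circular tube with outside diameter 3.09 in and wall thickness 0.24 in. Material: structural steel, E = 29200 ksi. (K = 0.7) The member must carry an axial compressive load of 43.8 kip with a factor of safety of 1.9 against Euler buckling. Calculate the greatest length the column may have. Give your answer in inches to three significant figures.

Inner diameter d_i = 3.09 − 2×0.24 = 2.610 in
I = π(d_o⁴ − d_i⁴)/64 = π(3.09⁴ − 2.610⁴)/64 = 2.197 in⁴
Required critical load P_cr = n·P = 1.9 × 43.8 = 83.22 kip = 8.322×10^4 lb
From P_cr = π²EI/(K·L)²:  L = (1/K)·√(π²EI/P_cr) = (1/0.7)·√(π²×2.92×10^7×2.197/8.322×10^4)
L = 125 in

L_max ≈ 125 in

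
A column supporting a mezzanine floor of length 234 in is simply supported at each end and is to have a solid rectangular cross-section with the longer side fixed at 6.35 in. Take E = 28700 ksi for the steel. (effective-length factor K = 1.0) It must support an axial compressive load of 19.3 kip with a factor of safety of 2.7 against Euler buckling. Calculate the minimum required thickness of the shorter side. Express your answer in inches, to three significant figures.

b ≈ 2.67 in

Required P_cr = n·P = 2.7 × 19.3 = 52.11 kip
L_e = K·L = 1 × 234 = 234.0 in
Required I = P_cr·L_e²/(π²E) = 5.211×10^4 × 234.0² / (π² × 2.87×10^7) = 10.07 in⁴
Rectangle, weak axis: I_min = h·b³/12 with h = 6.35 in fixed  ⇒  b = (12I/h)^(1/3) = 2.67 in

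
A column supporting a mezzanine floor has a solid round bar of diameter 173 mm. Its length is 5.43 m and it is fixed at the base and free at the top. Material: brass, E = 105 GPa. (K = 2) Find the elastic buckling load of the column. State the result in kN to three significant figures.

P_cr ≈ 386 kN

I = πd⁴/64 = π×173⁴/64 = 4.397×10^7 mm⁴
I = 4.397×10^7 mm⁴ = 4.397×10^-5 m⁴
Effective length L_e = K·L = 2 × 5.43 = 10.86 m
P_cr = π²EI / L_e² = π² × 105×10⁹ × 4.397×10^-5 / 10.86² = 3.864×10^5 N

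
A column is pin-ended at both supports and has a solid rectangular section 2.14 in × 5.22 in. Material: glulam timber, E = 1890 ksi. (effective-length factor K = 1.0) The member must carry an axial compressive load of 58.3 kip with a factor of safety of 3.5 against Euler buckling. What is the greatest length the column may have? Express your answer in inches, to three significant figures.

Buckling occurs about the weak axis: I_min = h·b³/12 with b = 2.14 in (the shorter side).
I_min = 5.22×2.14³/12 = 4.263 in⁴
Required critical load P_cr = n·P = 3.5 × 58.3 = 204.0 kip = 2.040×10^5 lb
From P_cr = π²EI/(K·L)²:  L = (1/K)·√(π²EI/P_cr) = (1/1)·√(π²×1.89×10^6×4.263/2.040×10^5)
L = 19.7 in

L_max ≈ 19.7 in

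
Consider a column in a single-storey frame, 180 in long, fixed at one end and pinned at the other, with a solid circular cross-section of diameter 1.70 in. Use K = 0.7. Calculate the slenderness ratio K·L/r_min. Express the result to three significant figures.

For a solid circle r = d/4 = 1.70/4 = 0.4250 in
L_e = K·L = 0.7 × 180 = 126.0 in
λ = L_e / r_min = 126.00 / 0.4250 = 296

λ ≈ 296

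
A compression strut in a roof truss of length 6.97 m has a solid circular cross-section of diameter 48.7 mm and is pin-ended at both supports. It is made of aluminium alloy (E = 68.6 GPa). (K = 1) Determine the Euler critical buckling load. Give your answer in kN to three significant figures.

I = πd⁴/64 = π×48.7⁴/64 = 2.761×10^5 mm⁴
I = 2.761×10^5 mm⁴ = 2.761×10^-7 m⁴
Effective length L_e = K·L = 1 × 6.97 = 6.970 m
P_cr = π²EI / L_e² = π² × 68.6×10⁹ × 2.761×10^-7 / 6.970² = 3.848×10^3 N

P_cr ≈ 3.85 kN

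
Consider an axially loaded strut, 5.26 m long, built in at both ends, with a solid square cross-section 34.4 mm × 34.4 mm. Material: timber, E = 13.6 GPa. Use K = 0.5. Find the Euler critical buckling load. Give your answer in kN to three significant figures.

P_cr ≈ 2.26 kN

I = a⁴/12 = 34.4⁴/12 = 1.167×10^5 mm⁴
I = 1.167×10^5 mm⁴ = 1.167×10^-7 m⁴
Effective length L_e = K·L = 0.5 × 5.26 = 2.630 m
P_cr = π²EI / L_e² = π² × 13.6×10⁹ × 1.167×10^-7 / 2.630² = 2.265×10^3 N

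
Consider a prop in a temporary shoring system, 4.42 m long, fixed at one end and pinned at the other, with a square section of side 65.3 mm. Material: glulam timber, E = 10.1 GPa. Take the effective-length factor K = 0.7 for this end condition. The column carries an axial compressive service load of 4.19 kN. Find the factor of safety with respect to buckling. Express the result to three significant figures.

n ≈ 3.77

I = a⁴/12 = 65.3⁴/12 = 1.515×10^6 mm⁴
I = 1.515×10^6 mm⁴ = 1.515×10^-6 m⁴
Effective length L_e = K·L = 0.7 × 4.42 = 3.094 m
P_cr = π²EI / L_e² = π² × 10.1×10⁹ × 1.515×10^-6 / 3.094² = 1.578×10^4 N
Factor of safety n = P_cr / P = 15.778 / 4.19 = 3.77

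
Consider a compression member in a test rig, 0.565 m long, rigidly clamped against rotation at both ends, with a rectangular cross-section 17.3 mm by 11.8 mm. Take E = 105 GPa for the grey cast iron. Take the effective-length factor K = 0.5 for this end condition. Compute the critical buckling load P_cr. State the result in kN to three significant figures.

P_cr ≈ 30.8 kN

Buckling occurs about the weak axis: I_min = h·b³/12 with b = 11.8 mm (the shorter side).
I_min = 17.3×11.8³/12 = 2.369×10^3 mm⁴
I = 2.369×10^3 mm⁴ = 2.369×10^-9 m⁴
Effective length L_e = K·L = 0.5 × 0.565 = 0.2825 m
P_cr = π²EI / L_e² = π² × 105×10⁹ × 2.369×10^-9 / 0.2825² = 3.076×10^4 N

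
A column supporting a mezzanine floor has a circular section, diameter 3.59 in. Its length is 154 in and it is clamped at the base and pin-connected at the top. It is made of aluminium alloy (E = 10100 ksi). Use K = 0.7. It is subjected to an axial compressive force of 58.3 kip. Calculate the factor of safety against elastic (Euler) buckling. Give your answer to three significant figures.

n ≈ 1.20

I = πd⁴/64 = π×3.59⁴/64 = 8.154 in⁴
Effective length L_e = K·L = 0.7 × 154 = 107.8 in
P_cr = π²EI / L_e² = π² × 10100×10³ × 8.154 / 107.8² = 6.994×10^4 lb
Factor of safety n = P_cr / P = 69.941 / 58.3 = 1.20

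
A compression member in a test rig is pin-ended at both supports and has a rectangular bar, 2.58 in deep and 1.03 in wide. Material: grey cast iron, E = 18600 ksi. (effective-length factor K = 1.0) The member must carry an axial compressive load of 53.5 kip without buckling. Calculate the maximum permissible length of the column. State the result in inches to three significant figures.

L_max ≈ 28.4 in

Buckling occurs about the weak axis: I_min = h·b³/12 with b = 1.03 in (the shorter side).
I_min = 2.58×1.03³/12 = 0.2349 in⁴
At the buckling limit P_cr = P = 5.350×10^4 lb
From P_cr = π²EI/(K·L)²:  L = (1/K)·√(π²EI/P_cr) = (1/1)·√(π²×1.86×10^7×0.2349/5.350×10^4)
L = 28.4 in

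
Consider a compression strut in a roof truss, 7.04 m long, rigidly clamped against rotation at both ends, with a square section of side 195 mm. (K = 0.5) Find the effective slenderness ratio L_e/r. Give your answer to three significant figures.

I = a⁴/12 = 195⁴/12 = 1.205×10^8 mm⁴
A = 3.803×10^4 mm²;  r_min = √(I/A) = √(1.205×10^8/3.803×10^4) = 56.29 mm
L_e = K·L = 0.5 × 7.04 m = 3.520 m = 3520.0 mm
λ = L_e / r_min = 3520.0 / 56.29 = 62.5

λ ≈ 62.5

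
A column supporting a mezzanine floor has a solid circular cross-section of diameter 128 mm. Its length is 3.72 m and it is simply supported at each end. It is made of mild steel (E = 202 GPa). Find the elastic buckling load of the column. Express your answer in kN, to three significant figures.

P_cr ≈ 1900 kN

I = πd⁴/64 = π×128⁴/64 = 1.318×10^7 mm⁴
I = 1.318×10^7 mm⁴ = 1.318×10^-5 m⁴
Effective length L_e = K·L = 1 × 3.72 = 3.720 m
P_cr = π²EI / L_e² = π² × 202×10⁹ × 1.318×10^-5 / 3.720² = 1.898×10^6 N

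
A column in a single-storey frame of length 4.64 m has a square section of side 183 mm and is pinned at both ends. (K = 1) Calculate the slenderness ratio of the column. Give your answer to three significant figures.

For a square r = a/√12 = 183/√12 = 52.83 mm
L_e = K·L = 1 × 4.64 m = 4.640 m = 4640.0 mm
λ = L_e / r_min = 4640.0 / 52.83 = 87.8

λ ≈ 87.8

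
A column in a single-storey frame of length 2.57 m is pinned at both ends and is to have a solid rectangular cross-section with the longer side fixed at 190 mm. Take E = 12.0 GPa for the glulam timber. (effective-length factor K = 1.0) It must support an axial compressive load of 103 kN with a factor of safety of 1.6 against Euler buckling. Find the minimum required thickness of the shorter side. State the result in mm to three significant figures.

b ≈ 83.4 mm

Required P_cr = n·P = 1.6 × 103 = 164.8 kN
L_e = K·L = 1 × 2.57 = 2.570 m
Required I = P_cr·L_e²/(π²E) = 1.648×10^5 × 2.570² / (π² × 1.20×10^10) = 9.191×10^-6 m⁴
I_req = 9.191×10^6 mm⁴
Rectangle, weak axis: I_min = h·b³/12 with h = 190 mm fixed  ⇒  b = (12I/h)^(1/3) = 83.4 mm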